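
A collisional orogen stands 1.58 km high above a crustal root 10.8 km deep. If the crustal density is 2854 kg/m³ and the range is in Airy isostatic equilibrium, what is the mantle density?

3270 kg/m³

Airy balance: ρ_c h = (ρ_m − ρ_c) r → ρ_m = ρ_c (1 + h/r).
ρ_m = 2854 × (1 + 1.58 km/10.8 km) = 3270 kg/m³.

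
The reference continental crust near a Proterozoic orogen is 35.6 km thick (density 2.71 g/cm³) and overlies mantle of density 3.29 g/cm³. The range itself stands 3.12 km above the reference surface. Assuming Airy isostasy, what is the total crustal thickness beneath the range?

Root depth r = h ρ_c / (ρ_m − ρ_c) = 3.12 km × 2.71 / 0.58 = 14.58 km.
Total thickness = T + h + r = 35.6 km + 3.12 km + 14.58 km = 53.3 km.

53.3 km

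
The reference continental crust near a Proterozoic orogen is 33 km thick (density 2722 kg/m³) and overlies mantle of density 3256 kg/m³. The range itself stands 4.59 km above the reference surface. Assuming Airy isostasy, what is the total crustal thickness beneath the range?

Root depth r = h ρ_c / (ρ_m − ρ_c) = 4.59 km × 2722 / 534 = 23.4 km.
Total thickness = T + h + r = 33 km + 4.59 km + 23.4 km = 61 km.

61 km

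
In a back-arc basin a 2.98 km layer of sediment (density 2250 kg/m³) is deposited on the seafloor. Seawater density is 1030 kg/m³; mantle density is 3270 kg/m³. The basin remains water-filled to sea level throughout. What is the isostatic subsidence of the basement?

Submarine loading: the sediment displaces seawater, and the subsidence is in turn flooded, so s (ρ_m − ρ_w) = t (ρ_sed − ρ_w).
s = 2.98 km × (2250 − 1030) / (3270 − 1030) = 1.62 km.

1.62 km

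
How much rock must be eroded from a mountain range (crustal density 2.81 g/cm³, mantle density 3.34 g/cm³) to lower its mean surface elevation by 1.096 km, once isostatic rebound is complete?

Net drop Δ = e − u = e − e ρ_c/ρ_m = e (ρ_m − ρ_c)/ρ_m.
e = Δ ρ_m/(ρ_m − ρ_c) = 1.096 km × 3.34/0.53 = 6.91 km.

6.91 km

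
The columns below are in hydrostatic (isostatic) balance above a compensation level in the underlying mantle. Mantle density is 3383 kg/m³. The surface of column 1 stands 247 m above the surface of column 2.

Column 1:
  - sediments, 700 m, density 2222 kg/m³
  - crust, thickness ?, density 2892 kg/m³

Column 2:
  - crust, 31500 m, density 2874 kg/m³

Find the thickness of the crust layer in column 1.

Take the compensation level at the base of the deeper column (depth z_c below the surface of column 1) and equate Σ ρ_i t_i down to z_c; mantle fills any gap and the z_c terms cancel.
Column 1: 700×2222 + x×2892 + (z_c − 700 − x)×3383
Column 2: 247×0 + 31500×2874 + (z_c − 247 − 31500)×3383
The z_c×3383 term appears on both sides and cancels. Collect the known terms of each column as K = Σ(ρt)_known − 3383 × (depth of known layers): K_1 = 1555400 − 3383×700 = −812700; K_2 = 90531000 − 3383×(247 + 31500) = −16869101.
Balance: K_1 − x×(3383 − 2892) = K_2, so x = (K_1 − K_2)/(3383 − 2892) = 16056400/491 = 32700 m.

32700 m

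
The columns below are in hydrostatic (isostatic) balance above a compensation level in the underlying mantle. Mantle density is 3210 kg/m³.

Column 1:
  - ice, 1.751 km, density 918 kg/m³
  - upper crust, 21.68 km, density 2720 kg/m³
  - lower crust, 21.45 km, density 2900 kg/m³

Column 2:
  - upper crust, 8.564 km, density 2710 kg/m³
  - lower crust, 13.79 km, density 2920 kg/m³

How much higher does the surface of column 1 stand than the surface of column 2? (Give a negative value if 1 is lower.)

For any compensation level in the mantle, the mantle terms cancel and isostasy reduces to e = (Σt_1 − Σt_2) − (Σ(ρt)_1 − Σ(ρt)_2) / ρ_m.
Σt_1 = 44.881 km; Σt_2 = 22.354 km; Σ(ρt)_1 = 122782.018; Σ(ρt)_2 = 63475.24 (in km·kg/m³).
e = (44.881 − 22.354) − (122782.018 − 63475.24) / 3210 = 4.05 km.

4.05 km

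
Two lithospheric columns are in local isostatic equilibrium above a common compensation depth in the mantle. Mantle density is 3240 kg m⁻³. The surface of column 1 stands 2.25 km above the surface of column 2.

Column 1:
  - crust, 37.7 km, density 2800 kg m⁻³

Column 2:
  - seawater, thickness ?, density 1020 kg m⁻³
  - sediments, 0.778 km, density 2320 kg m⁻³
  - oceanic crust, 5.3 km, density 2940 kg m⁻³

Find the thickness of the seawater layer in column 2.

3.15 km

Take the compensation level at the base of the deeper column (depth z_c below the surface of column 1) and equate Σ ρ_i t_i down to z_c; mantle fills any gap and the z_c terms cancel.
Column 1: 37.7×2800 + (z_c − 37.7)×3240
Column 2: 2.25×0 + x×1020 + 0.778×2320 + 5.3×2940 + (z_c − 2.25 − 6.078 − x)×3240
The z_c×3240 term appears on both sides and cancels. Collect the known terms of each column as K = Σ(ρt)_known − 3240 × (depth of known layers): K_1 = 105560 − 3240×37.7 = −16588; K_2 = 17386.96 − 3240×(2.25 + 6.078) = −9595.76.
Balance: K_1 = K_2 − x×(3240 − 1020), so x = (K_2 − K_1)/(3240 − 1020) = 6992.24/2220 = 3.15 km.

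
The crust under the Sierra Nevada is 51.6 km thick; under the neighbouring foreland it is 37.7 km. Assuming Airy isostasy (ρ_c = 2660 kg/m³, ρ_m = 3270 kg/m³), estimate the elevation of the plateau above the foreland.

2.59 km

Excess crust Δ = 51.6 km − 37.7 km = 13.9 km, split between elevation h and root r with h + r = Δ.
Airy balance ρ_c h = (ρ_m − ρ_c) r gives r = h ρ_c/(ρ_m − ρ_c), so h (1 + ρ_c/(ρ_m − ρ_c)) = Δ, i.e. h = Δ (ρ_m − ρ_c)/ρ_m.
h = 13.9 km × 610/3270 = 2.59 km.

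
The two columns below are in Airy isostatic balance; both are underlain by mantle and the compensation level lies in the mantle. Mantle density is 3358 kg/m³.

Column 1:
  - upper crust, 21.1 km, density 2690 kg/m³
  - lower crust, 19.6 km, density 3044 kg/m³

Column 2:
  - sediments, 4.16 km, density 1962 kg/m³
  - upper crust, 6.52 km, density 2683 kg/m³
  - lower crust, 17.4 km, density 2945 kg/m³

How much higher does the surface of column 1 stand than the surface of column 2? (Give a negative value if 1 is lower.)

0.85 km

For any compensation level in the mantle, the mantle terms cancel and isostasy reduces to e = (Σt_1 − Σt_2) − (Σ(ρt)_1 − Σ(ρt)_2) / ρ_m.
Σt_1 = 40.7 km; Σt_2 = 28.08 km; Σ(ρt)_1 = 116421.4; Σ(ρt)_2 = 76898.08 (in km·kg/m³).
e = (40.7 − 28.08) − (116421.4 − 76898.08) / 3358 = 0.85 km.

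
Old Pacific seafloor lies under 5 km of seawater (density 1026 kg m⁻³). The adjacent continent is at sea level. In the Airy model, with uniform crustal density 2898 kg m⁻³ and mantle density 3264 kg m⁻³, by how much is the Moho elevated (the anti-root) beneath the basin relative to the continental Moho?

25.6 km

For local isostatic compensation: replacing crust with seawater at the top is compensated by replacing crust with mantle at the base: d (ρ_c − ρ_w) = a (ρ_m − ρ_c).
a = d (ρ_c − ρ_w)/(ρ_m − ρ_c) = 5 km × 1872/366 = 25.6 km.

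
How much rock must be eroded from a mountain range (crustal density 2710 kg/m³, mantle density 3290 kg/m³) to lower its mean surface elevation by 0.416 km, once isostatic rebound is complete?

Net drop Δ = e − u = e − e ρ_c/ρ_m = e (ρ_m − ρ_c)/ρ_m.
e = Δ ρ_m/(ρ_m − ρ_c) = 0.416 km × 3290/580 = 2.36 km.

2.36 km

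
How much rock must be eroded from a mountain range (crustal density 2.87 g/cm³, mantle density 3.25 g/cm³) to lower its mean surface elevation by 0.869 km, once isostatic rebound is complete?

7.43 km

Net drop Δ = e − u = e − e ρ_c/ρ_m = e (ρ_m − ρ_c)/ρ_m.
e = Δ ρ_m/(ρ_m − ρ_c) = 0.869 km × 3.25/0.38 = 7.43 km.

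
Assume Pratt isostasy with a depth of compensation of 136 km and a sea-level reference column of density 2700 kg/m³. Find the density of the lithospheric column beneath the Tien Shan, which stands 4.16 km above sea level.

Pratt balance: ρ_ref D = ρ (D + h).
ρ = ρ_ref D/(D + h) = 2700 × 136 km/(136 km + 4.16 km) = 2620 kg/m³.

2620 kg/m³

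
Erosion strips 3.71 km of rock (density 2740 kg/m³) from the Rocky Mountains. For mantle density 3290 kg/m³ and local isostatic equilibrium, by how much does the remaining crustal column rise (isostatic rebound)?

3.09 km

Unloading: uplift u = e ρ_c/ρ_m = 3.71 km × 2740/3290 = 3.09 km.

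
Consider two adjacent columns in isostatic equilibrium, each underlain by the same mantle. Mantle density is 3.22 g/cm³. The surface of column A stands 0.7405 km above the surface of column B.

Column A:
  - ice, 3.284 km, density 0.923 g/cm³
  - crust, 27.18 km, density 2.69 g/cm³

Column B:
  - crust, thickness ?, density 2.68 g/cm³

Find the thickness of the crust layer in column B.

Take the compensation level at the base of the deeper column (depth z_c below the surface of column A) and equate Σ ρ_i t_i down to z_c; mantle fills any gap and the z_c terms cancel.
Column A: 3.284×0.923 + 27.18×2.69 + (z_c − 30.464)×3.22
Column B: 0.7405×0 + x×2.68 + (z_c − 0.7405 − 0 − x)×3.22
The z_c×3.22 term appears on both sides and cancels. Collect the known terms of each column as K = Σ(ρt)_known − 3.22 × (depth of known layers): K_A = 76.145332 − 3.22×30.464 = −21.948748; K_B = 0 − 3.22×(0.7405 + 0) = −2.38441.
Balance: K_A = K_B − x×(3.22 − 2.68), so x = (K_B − K_A)/(3.22 − 2.68) = 19.5643/0.54 = 36.2 km.

36.2 km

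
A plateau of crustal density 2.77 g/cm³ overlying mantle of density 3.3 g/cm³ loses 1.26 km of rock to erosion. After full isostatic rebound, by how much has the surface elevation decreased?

Rebound u = e ρ_c/ρ_m = 1.26 km × 2.77/3.3 = 1.058 km.
Net surface drop = e − u = 1.26 km − 1.058 km = e (ρ_m − ρ_c)/ρ_m = 0.202 km.

0.202 km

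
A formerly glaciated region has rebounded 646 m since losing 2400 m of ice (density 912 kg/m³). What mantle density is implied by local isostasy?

ρ_m = ρ_ice t / u = 912 × 2400 m/646 m = 3390 kg/m³.

3390 kg/m³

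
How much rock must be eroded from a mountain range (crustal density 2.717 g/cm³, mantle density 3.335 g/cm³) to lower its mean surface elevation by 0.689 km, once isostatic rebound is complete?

Net drop Δ = e − u = e − e ρ_c/ρ_m = e (ρ_m − ρ_c)/ρ_m.
e = Δ ρ_m/(ρ_m − ρ_c) = 0.689 km × 3.335/0.618 = 3.72 km.

3.72 km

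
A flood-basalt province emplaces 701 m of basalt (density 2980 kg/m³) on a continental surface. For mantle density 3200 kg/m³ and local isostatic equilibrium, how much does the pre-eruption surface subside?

653 m

Subaerial loading: s = t ρ_load / ρ_m.
s = 701 m × 2980/3200 = 653 m.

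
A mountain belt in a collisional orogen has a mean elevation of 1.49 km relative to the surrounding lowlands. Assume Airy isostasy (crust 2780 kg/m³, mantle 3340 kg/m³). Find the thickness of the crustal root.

Balancing pressure at the compensation depth: the weight of the topography is balanced by the buoyancy of the root, ρ_c h = (ρ_m − ρ_c) r.
r = h · ρ_c / (ρ_m − ρ_c) = 1.49 km × 2780 / (3340 − 2780) = 7.4 km.

7.4 km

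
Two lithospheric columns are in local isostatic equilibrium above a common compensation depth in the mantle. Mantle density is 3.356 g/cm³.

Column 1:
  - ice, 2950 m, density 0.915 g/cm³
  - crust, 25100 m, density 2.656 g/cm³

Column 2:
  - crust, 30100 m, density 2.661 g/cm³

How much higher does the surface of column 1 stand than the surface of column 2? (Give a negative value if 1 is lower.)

1150 m

For any compensation level in the mantle, the mantle terms cancel and isostasy reduces to e = (Σt_1 − Σt_2) − (Σ(ρt)_1 − Σ(ρt)_2) / ρ_m.
Σt_1 = 28050 m; Σt_2 = 30100 m; Σ(ρt)_1 = 69364.85; Σ(ρt)_2 = 80096.1 (in m·g/cm³).
e = (28050 − 30100) − (69364.85 − 80096.1) / 3.356 = 1150 m.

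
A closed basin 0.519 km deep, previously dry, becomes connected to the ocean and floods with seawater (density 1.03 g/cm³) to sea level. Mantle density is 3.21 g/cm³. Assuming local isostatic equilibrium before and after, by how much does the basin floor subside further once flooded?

After flooding the water column is d + s deep. Its weight must equal the weight of mantle displaced by the extra subsidence s: (d + s) ρ_w = s ρ_m.
s = d ρ_w / (ρ_m − ρ_w) = 0.519 km × 1.03/(3.21 − 1.03) = 0.245 km.

0.245 km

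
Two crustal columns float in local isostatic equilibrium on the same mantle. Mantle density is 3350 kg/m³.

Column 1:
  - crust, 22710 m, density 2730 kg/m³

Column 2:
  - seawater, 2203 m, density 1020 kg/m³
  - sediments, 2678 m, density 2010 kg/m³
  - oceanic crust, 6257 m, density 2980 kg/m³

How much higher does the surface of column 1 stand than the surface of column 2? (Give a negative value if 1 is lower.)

909 m

For any compensation level in the mantle, the mantle terms cancel and isostasy reduces to e = (Σt_1 − Σt_2) − (Σ(ρt)_1 − Σ(ρt)_2) / ρ_m.
Σt_1 = 22710 m; Σt_2 = 11138 m; Σ(ρt)_1 = 61998300; Σ(ρt)_2 = 26275700 (in m·kg/m³).
e = (22710 − 11138) − (61998300 − 26275700) / 3350 = 909 m.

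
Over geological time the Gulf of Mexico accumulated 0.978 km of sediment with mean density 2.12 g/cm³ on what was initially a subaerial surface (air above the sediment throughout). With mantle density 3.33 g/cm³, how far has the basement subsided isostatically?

0.623 km

Subaerial load: s = t ρ_sed / ρ_m = 0.978 km × 2.12/3.33 = 0.623 km.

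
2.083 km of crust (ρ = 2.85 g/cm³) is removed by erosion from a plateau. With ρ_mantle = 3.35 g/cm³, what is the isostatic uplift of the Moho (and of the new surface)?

1.77 km

Unloading: uplift u = e ρ_c/ρ_m = 2.083 km × 2.85/3.35 = 1.77 km.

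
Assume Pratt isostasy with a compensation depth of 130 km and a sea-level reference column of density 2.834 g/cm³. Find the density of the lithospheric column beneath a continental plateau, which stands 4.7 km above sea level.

2.74 g/cm³

Pratt balance: ρ_ref D = ρ (D + h).
ρ = ρ_ref D/(D + h) = 2.834 × 130 km/(130 km + 4.7 km) = 2.74 g/cm³.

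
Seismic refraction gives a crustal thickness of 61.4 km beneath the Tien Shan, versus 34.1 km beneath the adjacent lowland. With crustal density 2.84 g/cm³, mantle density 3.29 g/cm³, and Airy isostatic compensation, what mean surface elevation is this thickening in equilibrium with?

Excess crust Δ = 61.4 km − 34.1 km = 27.3 km, split between elevation h and root r with h + r = Δ.
Airy balance ρ_c h = (ρ_m − ρ_c) r gives r = h ρ_c/(ρ_m − ρ_c), so h (1 + ρ_c/(ρ_m − ρ_c)) = Δ, i.e. h = Δ (ρ_m − ρ_c)/ρ_m.
h = 27.3 km × 0.45/3.29 = 3.73 km.

3.73 km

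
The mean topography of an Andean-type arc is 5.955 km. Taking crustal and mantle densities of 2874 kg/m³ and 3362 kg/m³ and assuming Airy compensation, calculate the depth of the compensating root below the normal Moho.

35.1 km

Balancing pressure at the compensation depth: the weight of the topography is balanced by the buoyancy of the root, ρ_c h = (ρ_m − ρ_c) r.
r = h · ρ_c / (ρ_m − ρ_c) = 5.955 km × 2874 / (3362 − 2874) = 35.1 km.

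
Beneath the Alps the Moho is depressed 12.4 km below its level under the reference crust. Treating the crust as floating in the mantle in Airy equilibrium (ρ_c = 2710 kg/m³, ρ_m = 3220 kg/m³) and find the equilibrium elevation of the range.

2.33 km

Balancing pressure at the compensation depth: ρ_c h = (ρ_m − ρ_c) r.
h = r (ρ_m − ρ_c) / ρ_c = 12.4 km × (3220 − 2710) / 2710 = 2.33 km.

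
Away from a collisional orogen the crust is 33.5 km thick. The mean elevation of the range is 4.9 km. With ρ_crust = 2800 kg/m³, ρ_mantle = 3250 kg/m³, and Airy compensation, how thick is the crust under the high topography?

68.9 km

Root depth r = h ρ_c / (ρ_m − ρ_c) = 4.9 km × 2800 / 450 = 30.49 km.
Total thickness = T + h + r = 33.5 km + 4.9 km + 30.49 km = 68.9 km.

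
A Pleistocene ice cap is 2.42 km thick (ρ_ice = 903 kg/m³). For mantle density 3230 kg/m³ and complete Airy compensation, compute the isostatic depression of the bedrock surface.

0.677 km

Isostatic balance requires: the ice load ρ_ice t is balanced by mantle displaced below, ρ_m s.
s = t ρ_ice / ρ_m = 2.42 km × 903/3230 = 0.677 km.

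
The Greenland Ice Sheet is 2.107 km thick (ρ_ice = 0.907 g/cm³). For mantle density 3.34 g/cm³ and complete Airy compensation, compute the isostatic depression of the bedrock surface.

For local isostatic compensation: the ice load ρ_ice t is balanced by mantle displaced below, ρ_m s.
s = t ρ_ice / ρ_m = 2.107 km × 0.907/3.34 = 0.572 km.

0.572 km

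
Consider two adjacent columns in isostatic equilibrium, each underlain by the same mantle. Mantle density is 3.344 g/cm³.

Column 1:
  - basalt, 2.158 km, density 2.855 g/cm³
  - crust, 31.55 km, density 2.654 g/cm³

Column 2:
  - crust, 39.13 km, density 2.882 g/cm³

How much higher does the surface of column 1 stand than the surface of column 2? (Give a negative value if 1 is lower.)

For any compensation level in the mantle, the mantle terms cancel and isostasy reduces to e = (Σt_1 − Σt_2) − (Σ(ρt)_1 − Σ(ρt)_2) / ρ_m.
Σt_1 = 33.708 km; Σt_2 = 39.13 km; Σ(ρt)_1 = 89.89479; Σ(ρt)_2 = 112.77266 (in km·g/cm³).
e = (33.708 − 39.13) − (89.89479 − 112.77266) / 3.344 = 1.42 km.

1.42 km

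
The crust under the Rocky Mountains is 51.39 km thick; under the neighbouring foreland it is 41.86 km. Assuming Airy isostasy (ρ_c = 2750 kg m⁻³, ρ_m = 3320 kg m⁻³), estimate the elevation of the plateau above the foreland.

1.64 km

Excess crust Δ = 51.39 km − 41.86 km = 9.53 km, split between elevation h and root r with h + r = Δ.
Airy balance ρ_c h = (ρ_m − ρ_c) r gives r = h ρ_c/(ρ_m − ρ_c), so h (1 + ρ_c/(ρ_m − ρ_c)) = Δ, i.e. h = Δ (ρ_m − ρ_c)/ρ_m.
h = 9.53 km × 570/3320 = 1.64 km.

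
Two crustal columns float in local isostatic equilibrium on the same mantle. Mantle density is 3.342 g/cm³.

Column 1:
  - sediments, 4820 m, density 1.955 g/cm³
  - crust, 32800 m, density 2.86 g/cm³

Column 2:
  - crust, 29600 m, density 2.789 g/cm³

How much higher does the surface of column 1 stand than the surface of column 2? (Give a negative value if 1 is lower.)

1830 m

For any compensation level in the mantle, the mantle terms cancel and isostasy reduces to e = (Σt_1 − Σt_2) − (Σ(ρt)_1 − Σ(ρt)_2) / ρ_m.
Σt_1 = 37620 m; Σt_2 = 29600 m; Σ(ρt)_1 = 103231.1; Σ(ρt)_2 = 82554.4 (in m·g/cm³).
e = (37620 − 29600) − (103231.1 − 82554.4) / 3.342 = 1830 m.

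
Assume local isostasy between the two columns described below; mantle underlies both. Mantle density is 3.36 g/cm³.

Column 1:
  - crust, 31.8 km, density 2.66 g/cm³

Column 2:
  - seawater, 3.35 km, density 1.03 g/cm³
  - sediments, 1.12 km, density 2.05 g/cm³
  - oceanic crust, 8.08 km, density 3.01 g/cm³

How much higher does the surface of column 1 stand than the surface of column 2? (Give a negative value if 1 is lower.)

For any compensation level in the mantle, the mantle terms cancel and isostasy reduces to e = (Σt_1 − Σt_2) − (Σ(ρt)_1 − Σ(ρt)_2) / ρ_m.
Σt_1 = 31.8 km; Σt_2 = 12.55 km; Σ(ρt)_1 = 84.588; Σ(ρt)_2 = 30.0673 (in km·g/cm³).
e = (31.8 − 12.55) − (84.588 − 30.0673) / 3.36 = 3.02 km.

3.02 km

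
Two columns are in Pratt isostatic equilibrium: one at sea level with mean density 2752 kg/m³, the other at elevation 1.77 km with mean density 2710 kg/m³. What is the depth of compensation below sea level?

114 km

ρ_ref D = ρ (D + h) → D (ρ_ref − ρ) = ρ h.
D = ρ h/(ρ_ref − ρ) = 2710 × 1.77 km/(2752 − 2710) = 114 km.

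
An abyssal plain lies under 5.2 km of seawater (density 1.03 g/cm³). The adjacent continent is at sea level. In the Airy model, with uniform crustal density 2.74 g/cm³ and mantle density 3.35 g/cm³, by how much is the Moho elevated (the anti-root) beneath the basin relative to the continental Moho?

14.6 km

By Archimedes' principle applied to the lithosphere: replacing crust with seawater at the top is compensated by replacing crust with mantle at the base: d (ρ_c − ρ_w) = a (ρ_m − ρ_c).
a = d (ρ_c − ρ_w)/(ρ_m − ρ_c) = 5.2 km × 1.71/0.61 = 14.6 km.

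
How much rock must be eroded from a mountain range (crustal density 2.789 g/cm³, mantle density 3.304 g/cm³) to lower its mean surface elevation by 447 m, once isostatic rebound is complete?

2870 m

Net drop Δ = e − u = e − e ρ_c/ρ_m = e (ρ_m − ρ_c)/ρ_m.
e = Δ ρ_m/(ρ_m − ρ_c) = 447 m × 3.304/0.515 = 2870 m.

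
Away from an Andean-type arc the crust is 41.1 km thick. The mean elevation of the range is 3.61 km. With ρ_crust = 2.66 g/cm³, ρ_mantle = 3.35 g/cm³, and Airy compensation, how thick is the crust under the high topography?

58.6 km

Root depth r = h ρ_c / (ρ_m − ρ_c) = 3.61 km × 2.66 / 0.69 = 13.92 km.
Total thickness = T + h + r = 41.1 km + 3.61 km + 13.92 km = 58.6 km.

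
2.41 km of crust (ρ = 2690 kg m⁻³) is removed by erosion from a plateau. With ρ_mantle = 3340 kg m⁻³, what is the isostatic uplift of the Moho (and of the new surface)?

Unloading: uplift u = e ρ_c/ρ_m = 2.41 km × 2690/3340 = 1.94 km.

1.94 km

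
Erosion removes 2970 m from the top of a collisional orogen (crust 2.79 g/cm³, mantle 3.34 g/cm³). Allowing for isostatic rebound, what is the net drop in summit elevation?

489 m

Rebound u = e ρ_c/ρ_m = 2970 m × 2.79/3.34 = 2481 m.
Net surface drop = e − u = 2970 m − 2481 m = e (ρ_m − ρ_c)/ρ_m = 489 m.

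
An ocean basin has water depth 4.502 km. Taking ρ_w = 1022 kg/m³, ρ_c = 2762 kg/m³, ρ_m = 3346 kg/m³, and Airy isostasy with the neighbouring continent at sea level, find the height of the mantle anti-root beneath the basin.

In Airy isostatic equilibrium: replacing crust with seawater at the top is compensated by replacing crust with mantle at the base: d (ρ_c − ρ_w) = a (ρ_m − ρ_c).
a = d (ρ_c − ρ_w)/(ρ_m − ρ_c) = 4.502 km × 1740/584 = 13.4 km.

13.4 km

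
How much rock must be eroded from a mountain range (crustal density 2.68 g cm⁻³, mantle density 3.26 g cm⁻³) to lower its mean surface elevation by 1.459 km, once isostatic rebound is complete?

8.2 km

Net drop Δ = e − u = e − e ρ_c/ρ_m = e (ρ_m − ρ_c)/ρ_m.
e = Δ ρ_m/(ρ_m − ρ_c) = 1.459 km × 3.26/0.58 = 8.2 km.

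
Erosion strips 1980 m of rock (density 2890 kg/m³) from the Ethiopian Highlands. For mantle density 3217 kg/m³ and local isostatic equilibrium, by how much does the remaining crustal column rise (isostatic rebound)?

Unloading: uplift u = e ρ_c/ρ_m = 1980 m × 2890/3217 = 1780 m.

1780 m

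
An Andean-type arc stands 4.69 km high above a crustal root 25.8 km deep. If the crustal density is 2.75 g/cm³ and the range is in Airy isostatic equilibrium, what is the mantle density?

Airy balance: ρ_c h = (ρ_m − ρ_c) r → ρ_m = ρ_c (1 + h/r).
ρ_m = 2.75 × (1 + 4.69 km/25.8 km) = 3.25 g/cm³.

3.25 g/cm³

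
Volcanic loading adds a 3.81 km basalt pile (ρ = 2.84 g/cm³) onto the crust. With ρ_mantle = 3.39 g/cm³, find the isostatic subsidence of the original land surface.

3.19 km

Subaerial loading: s = t ρ_load / ρ_m.
s = 3.81 km × 2.84/3.39 = 3.19 km.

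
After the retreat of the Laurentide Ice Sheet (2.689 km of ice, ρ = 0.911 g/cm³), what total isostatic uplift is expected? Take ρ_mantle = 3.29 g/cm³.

Removing the load lets mantle flow back in; uplift u satisfies ρ_ice t = ρ_m u.
u = t ρ_ice/ρ_m = 2.689 km × 0.911/3.29 = 0.745 km.

0.745 km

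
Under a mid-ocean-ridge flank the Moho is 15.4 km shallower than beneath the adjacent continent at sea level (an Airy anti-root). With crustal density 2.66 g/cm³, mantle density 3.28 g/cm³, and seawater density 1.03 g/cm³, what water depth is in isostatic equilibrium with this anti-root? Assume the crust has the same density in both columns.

5.86 km

Replacing a thickness d of crust by seawater at the top must be balanced by replacing crust with mantle at the base: d (ρ_c − ρ_w) = a (ρ_m − ρ_c).
d = a (ρ_m − ρ_c)/(ρ_c − ρ_w) = 15.4 km × 0.62/1.63 = 5.86 km.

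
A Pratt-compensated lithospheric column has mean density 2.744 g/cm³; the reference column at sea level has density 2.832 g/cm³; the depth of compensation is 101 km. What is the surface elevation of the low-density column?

ρ_ref D = ρ (D + h) → h = D (ρ_ref − ρ)/ρ.
h = 101 km × (2.832 − 2.744)/2.744 = 3.24 km.

3.24 km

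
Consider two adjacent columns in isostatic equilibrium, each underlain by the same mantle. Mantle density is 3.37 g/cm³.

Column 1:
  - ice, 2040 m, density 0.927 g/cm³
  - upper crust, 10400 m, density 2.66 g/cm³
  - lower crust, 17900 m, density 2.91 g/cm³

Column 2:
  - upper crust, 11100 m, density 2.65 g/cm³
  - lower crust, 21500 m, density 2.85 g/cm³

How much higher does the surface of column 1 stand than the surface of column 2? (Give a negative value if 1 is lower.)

For any compensation level in the mantle, the mantle terms cancel and isostasy reduces to e = (Σt_1 − Σt_2) − (Σ(ρt)_1 − Σ(ρt)_2) / ρ_m.
Σt_1 = 30340 m; Σt_2 = 32600 m; Σ(ρt)_1 = 81644.08; Σ(ρt)_2 = 90690 (in m·g/cm³).
e = (30340 − 32600) − (81644.08 − 90690) / 3.37 = 424 m.

424 m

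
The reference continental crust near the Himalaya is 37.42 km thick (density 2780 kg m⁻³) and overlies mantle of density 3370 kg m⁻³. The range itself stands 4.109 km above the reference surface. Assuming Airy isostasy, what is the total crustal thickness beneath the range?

60.9 km

Root depth r = h ρ_c / (ρ_m − ρ_c) = 4.109 km × 2780 / 590 = 19.36 km.
Total thickness = T + h + r = 37.42 km + 4.109 km + 19.36 km = 60.9 km.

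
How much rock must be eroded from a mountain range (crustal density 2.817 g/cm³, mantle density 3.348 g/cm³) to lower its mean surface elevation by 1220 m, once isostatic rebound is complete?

Net drop Δ = e − u = e − e ρ_c/ρ_m = e (ρ_m − ρ_c)/ρ_m.
e = Δ ρ_m/(ρ_m − ρ_c) = 1220 m × 3.348/0.531 = 7690 m.

7690 m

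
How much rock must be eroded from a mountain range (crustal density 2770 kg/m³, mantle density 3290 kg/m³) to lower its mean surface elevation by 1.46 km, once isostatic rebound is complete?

Net drop Δ = e − u = e − e ρ_c/ρ_m = e (ρ_m − ρ_c)/ρ_m.
e = Δ ρ_m/(ρ_m − ρ_c) = 1.46 km × 3290/520 = 9.24 km.

9.24 km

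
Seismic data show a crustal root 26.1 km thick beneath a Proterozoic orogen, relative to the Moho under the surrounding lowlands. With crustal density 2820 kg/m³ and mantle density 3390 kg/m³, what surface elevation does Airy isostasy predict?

5.28 km

By Archimedes' principle applied to the lithosphere: ρ_c h = (ρ_m − ρ_c) r.
h = r (ρ_m − ρ_c) / ρ_c = 26.1 km × (3390 − 2820) / 2820 = 5.28 km.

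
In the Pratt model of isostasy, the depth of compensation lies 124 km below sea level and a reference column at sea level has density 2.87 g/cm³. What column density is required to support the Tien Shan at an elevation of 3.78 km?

Pratt balance: ρ_ref D = ρ (D + h).
ρ = ρ_ref D/(D + h) = 2.87 × 124 km/(124 km + 3.78 km) = 2.79 g/cm³.

2.79 g/cm³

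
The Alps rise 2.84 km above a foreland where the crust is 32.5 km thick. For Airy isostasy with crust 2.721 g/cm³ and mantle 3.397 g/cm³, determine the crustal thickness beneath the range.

Root depth r = h ρ_c / (ρ_m − ρ_c) = 2.84 km × 2.721 / 0.676 = 11.43 km.
Total thickness = T + h + r = 32.5 km + 2.84 km + 11.43 km = 46.8 km.

46.8 km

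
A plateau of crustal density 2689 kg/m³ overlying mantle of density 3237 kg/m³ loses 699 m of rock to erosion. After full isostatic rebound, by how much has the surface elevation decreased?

118 m

Rebound u = e ρ_c/ρ_m = 699 m × 2689/3237 = 580.7 m.
Net surface drop = e − u = 699 m − 580.7 m = e (ρ_m − ρ_c)/ρ_m = 118 m.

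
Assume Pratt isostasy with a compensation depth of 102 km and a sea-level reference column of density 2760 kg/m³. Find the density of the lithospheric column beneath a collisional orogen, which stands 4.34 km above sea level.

2650 kg/m³

Pratt balance: ρ_ref D = ρ (D + h).
ρ = ρ_ref D/(D + h) = 2760 × 102 km/(102 km + 4.34 km) = 2650 kg/m³.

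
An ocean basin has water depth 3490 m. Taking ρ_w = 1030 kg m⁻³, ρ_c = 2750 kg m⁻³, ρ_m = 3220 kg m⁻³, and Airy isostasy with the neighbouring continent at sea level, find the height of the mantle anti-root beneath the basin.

12800 m

By Archimedes' principle applied to the lithosphere: replacing crust with seawater at the top is compensated by replacing crust with mantle at the base: d (ρ_c − ρ_w) = a (ρ_m − ρ_c).
a = d (ρ_c − ρ_w)/(ρ_m − ρ_c) = 3490 m × 1720/470 = 12800 m.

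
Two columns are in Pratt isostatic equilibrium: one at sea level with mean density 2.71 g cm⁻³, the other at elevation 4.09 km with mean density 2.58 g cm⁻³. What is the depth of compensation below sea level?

ρ_ref D = ρ (D + h) → D (ρ_ref − ρ) = ρ h.
D = ρ h/(ρ_ref − ρ) = 2.58 × 4.09 km/(2.71 − 2.58) = 81.2 km.

81.2 km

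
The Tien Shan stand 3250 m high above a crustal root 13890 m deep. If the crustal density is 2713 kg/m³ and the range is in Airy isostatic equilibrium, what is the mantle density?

3350 kg/m³

Airy balance: ρ_c h = (ρ_m − ρ_c) r → ρ_m = ρ_c (1 + h/r).
ρ_m = 2713 × (1 + 3250 m/13890 m) = 3350 kg/m³.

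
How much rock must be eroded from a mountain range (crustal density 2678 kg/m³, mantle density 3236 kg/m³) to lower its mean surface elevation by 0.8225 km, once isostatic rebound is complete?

4.77 km

Net drop Δ = e − u = e − e ρ_c/ρ_m = e (ρ_m − ρ_c)/ρ_m.
e = Δ ρ_m/(ρ_m − ρ_c) = 0.8225 km × 3236/558 = 4.77 km.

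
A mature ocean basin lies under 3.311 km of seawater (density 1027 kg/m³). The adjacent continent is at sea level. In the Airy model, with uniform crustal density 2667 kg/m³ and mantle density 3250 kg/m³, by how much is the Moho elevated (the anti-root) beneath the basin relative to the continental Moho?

By Archimedes' principle applied to the lithosphere: replacing crust with seawater at the top is compensated by replacing crust with mantle at the base: d (ρ_c − ρ_w) = a (ρ_m − ρ_c).
a = d (ρ_c − ρ_w)/(ρ_m − ρ_c) = 3.311 km × 1640/583 = 9.31 km.

9.31 km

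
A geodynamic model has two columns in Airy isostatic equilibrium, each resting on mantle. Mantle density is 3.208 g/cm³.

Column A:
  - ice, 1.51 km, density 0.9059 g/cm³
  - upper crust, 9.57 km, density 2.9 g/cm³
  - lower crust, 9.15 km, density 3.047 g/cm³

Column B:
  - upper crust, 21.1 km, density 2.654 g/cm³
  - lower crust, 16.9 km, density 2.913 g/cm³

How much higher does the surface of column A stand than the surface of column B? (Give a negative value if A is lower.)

For any compensation level in the mantle, the mantle terms cancel and isostasy reduces to e = (Σt_A − Σt_B) − (Σ(ρt)_A − Σ(ρt)_B) / ρ_m.
Σt_A = 20.23 km; Σt_B = 38 km; Σ(ρt)_A = 57.000959; Σ(ρt)_B = 105.2291 (in km·g/cm³).
e = (20.23 − 38) − (57.000959 − 105.2291) / 3.208 = −2.74 km.

−2.74 km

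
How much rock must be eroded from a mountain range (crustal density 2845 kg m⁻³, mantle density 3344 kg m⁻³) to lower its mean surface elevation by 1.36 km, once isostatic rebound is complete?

Net drop Δ = e − u = e − e ρ_c/ρ_m = e (ρ_m − ρ_c)/ρ_m.
e = Δ ρ_m/(ρ_m − ρ_c) = 1.36 km × 3344/499 = 9.11 km.

9.11 km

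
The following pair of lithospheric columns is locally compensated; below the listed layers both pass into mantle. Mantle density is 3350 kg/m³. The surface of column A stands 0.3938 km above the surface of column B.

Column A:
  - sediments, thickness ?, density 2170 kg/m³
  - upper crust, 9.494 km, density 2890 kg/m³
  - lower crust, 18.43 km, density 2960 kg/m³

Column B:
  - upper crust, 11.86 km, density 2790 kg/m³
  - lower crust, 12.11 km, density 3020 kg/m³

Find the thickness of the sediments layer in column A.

Take the compensation level at the base of the deeper column (depth z_c below the surface of column A) and equate Σ ρ_i t_i down to z_c; mantle fills any gap and the z_c terms cancel.
Column A: x×2170 + 9.494×2890 + 18.43×2960 + (z_c − 27.924 − x)×3350
Column B: 0.3938×0 + 11.86×2790 + 12.11×3020 + (z_c − 0.3938 − 23.97)×3350
The z_c×3350 term appears on both sides and cancels. Collect the known terms of each column as K = Σ(ρt)_known − 3350 × (depth of known layers): K_A = 81990.46 − 3350×27.924 = −11554.94; K_B = 69661.6 − 3350×(0.3938 + 23.97) = −11957.13.
Balance: K_A − x×(3350 − 2170) = K_B, so x = (K_A − K_B)/(3350 − 2170) = 402.19/1180 = 0.341 km.

0.341 km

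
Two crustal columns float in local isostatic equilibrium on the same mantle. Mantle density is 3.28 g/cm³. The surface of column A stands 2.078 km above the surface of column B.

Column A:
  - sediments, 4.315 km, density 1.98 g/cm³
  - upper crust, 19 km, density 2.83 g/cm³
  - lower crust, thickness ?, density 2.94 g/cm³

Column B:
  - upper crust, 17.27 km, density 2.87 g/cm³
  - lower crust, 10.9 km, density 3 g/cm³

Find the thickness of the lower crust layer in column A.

Take the compensation level at the base of the deeper column (depth z_c below the surface of column A) and equate Σ ρ_i t_i down to z_c; mantle fills any gap and the z_c terms cancel.
Column A: 4.315×1.98 + 19×2.83 + x×2.94 + (z_c − 23.315 − x)×3.28
Column B: 2.078×0 + 17.27×2.87 + 10.9×3 + (z_c − 2.078 − 28.17)×3.28
The z_c×3.28 term appears on both sides and cancels. Collect the known terms of each column as K = Σ(ρt)_known − 3.28 × (depth of known layers): K_A = 62.3137 − 3.28×23.315 = −14.1595; K_B = 82.2649 − 3.28×(2.078 + 28.17) = −16.94854.
Balance: K_A − x×(3.28 − 2.94) = K_B, so x = (K_A − K_B)/(3.28 − 2.94) = 2.78904/0.34 = 8.2 km.

8.2 km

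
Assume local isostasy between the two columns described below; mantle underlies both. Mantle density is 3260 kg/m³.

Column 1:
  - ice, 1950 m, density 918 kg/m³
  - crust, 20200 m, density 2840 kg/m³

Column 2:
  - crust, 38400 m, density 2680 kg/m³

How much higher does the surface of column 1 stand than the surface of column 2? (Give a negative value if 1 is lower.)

−2830 m

For any compensation level in the mantle, the mantle terms cancel and isostasy reduces to e = (Σt_1 − Σt_2) − (Σ(ρt)_1 − Σ(ρt)_2) / ρ_m.
Σt_1 = 22150 m; Σt_2 = 38400 m; Σ(ρt)_1 = 59158100; Σ(ρt)_2 = 102912000 (in m·kg/m³).
e = (22150 − 38400) − (59158100 − 102912000) / 3260 = −2830 m.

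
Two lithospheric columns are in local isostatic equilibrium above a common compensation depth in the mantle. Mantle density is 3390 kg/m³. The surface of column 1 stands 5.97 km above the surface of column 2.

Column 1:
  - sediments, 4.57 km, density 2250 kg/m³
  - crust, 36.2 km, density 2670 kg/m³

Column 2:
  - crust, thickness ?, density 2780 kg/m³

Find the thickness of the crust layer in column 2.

18.1 km

Take the compensation level at the base of the deeper column (depth z_c below the surface of column 1) and equate Σ ρ_i t_i down to z_c; mantle fills any gap and the z_c terms cancel.
Column 1: 4.57×2250 + 36.2×2670 + (z_c − 40.77)×3390
Column 2: 5.97×0 + x×2780 + (z_c − 5.97 − 0 − x)×3390
The z_c×3390 term appears on both sides and cancels. Collect the known terms of each column as K = Σ(ρt)_known − 3390 × (depth of known layers): K_1 = 106936.5 − 3390×40.77 = −31273.8; K_2 = 0 − 3390×(5.97 + 0) = −20238.3.
Balance: K_1 = K_2 − x×(3390 − 2780), so x = (K_2 − K_1)/(3390 − 2780) = 11035.5/610 = 18.1 km.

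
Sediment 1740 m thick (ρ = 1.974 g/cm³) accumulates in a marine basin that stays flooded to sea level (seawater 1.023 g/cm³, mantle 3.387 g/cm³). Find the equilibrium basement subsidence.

700 m

Submarine loading: the sediment displaces seawater, and the subsidence is in turn flooded, so s (ρ_m − ρ_w) = t (ρ_sed − ρ_w).
s = 1740 m × (1.974 − 1.023) / (3.387 − 1.023) = 700 m.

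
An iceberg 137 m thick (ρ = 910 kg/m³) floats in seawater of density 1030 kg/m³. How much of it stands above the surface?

16 m

Floating equilibrium: submerged depth d = t ρ_obj/ρ_fluid = 137 m × 910/1030 = 121 m.
Freeboard = t − d = 137 m − 121 m = 16 m.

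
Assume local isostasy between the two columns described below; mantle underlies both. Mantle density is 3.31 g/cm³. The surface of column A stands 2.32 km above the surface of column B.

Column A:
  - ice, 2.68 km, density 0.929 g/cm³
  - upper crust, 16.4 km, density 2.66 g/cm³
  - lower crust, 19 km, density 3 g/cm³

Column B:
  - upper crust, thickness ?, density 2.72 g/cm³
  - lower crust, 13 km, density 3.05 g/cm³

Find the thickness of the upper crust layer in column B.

20.1 km

Take the compensation level at the base of the deeper column (depth z_c below the surface of column A) and equate Σ ρ_i t_i down to z_c; mantle fills any gap and the z_c terms cancel.
Column A: 2.68×0.929 + 16.4×2.66 + 19×3 + (z_c − 38.08)×3.31
Column B: 2.32×0 + x×2.72 + 13×3.05 + (z_c − 2.32 − 13 − x)×3.31
The z_c×3.31 term appears on both sides and cancels. Collect the known terms of each column as K = Σ(ρt)_known − 3.31 × (depth of known layers): K_A = 103.11372 − 3.31×38.08 = −22.93108; K_B = 39.65 − 3.31×(2.32 + 13) = −11.0592.
Balance: K_A = K_B − x×(3.31 − 2.72), so x = (K_B − K_A)/(3.31 − 2.72) = 11.8719/0.59 = 20.1 km.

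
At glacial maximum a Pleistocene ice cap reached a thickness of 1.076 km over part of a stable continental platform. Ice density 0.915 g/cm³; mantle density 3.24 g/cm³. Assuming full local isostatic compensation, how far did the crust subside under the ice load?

Isostatic balance requires: the ice load ρ_ice t is balanced by mantle displaced below, ρ_m s.
s = t ρ_ice / ρ_m = 1.076 km × 0.915/3.24 = 0.304 km.

0.304 km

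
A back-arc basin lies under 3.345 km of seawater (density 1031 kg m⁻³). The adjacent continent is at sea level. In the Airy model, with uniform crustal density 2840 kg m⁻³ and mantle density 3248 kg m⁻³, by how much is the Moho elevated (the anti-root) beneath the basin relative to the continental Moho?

Balancing pressure at the compensation depth: replacing crust with seawater at the top is compensated by replacing crust with mantle at the base: d (ρ_c − ρ_w) = a (ρ_m − ρ_c).
a = d (ρ_c − ρ_w)/(ρ_m − ρ_c) = 3.345 km × 1809/408 = 14.8 km.

14.8 km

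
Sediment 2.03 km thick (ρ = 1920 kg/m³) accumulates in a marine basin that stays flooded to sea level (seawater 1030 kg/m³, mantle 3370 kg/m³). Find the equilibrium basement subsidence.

0.772 km

Submarine loading: the sediment displaces seawater, and the subsidence is in turn flooded, so s (ρ_m − ρ_w) = t (ρ_sed − ρ_w).
s = 2.03 km × (1920 − 1030) / (3370 − 1030) = 0.772 km.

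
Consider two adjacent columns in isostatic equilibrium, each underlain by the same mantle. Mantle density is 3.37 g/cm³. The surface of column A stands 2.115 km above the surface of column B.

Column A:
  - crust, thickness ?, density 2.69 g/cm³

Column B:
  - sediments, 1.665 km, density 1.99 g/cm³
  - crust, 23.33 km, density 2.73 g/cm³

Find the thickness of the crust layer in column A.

Take the compensation level at the base of the deeper column (depth z_c below the surface of column A) and equate Σ ρ_i t_i down to z_c; mantle fills any gap and the z_c terms cancel.
Column A: x×2.69 + (z_c − 0 − x)×3.37
Column B: 2.115×0 + 1.665×1.99 + 23.33×2.73 + (z_c − 2.115 − 24.995)×3.37
The z_c×3.37 term appears on both sides and cancels. Collect the known terms of each column as K = Σ(ρt)_known − 3.37 × (depth of known layers): K_A = 0 − 3.37×0 = 0; K_B = 67.00425 − 3.37×(2.115 + 24.995) = −24.35645.
Balance: K_A − x×(3.37 − 2.69) = K_B, so x = (K_A − K_B)/(3.37 − 2.69) = 24.3564/0.68 = 35.8 km.

35.8 km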